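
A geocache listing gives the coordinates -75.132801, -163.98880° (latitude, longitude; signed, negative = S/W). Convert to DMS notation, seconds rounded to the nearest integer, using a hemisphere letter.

Latitude is negative → S; |value| = 75.132801
Latitude: 0.132801 × 60 = 7.96806′ → 7′, remainder × 60 = 58.08″
Longitude is negative → W; |value| = 163.988800
Longitude: 0.988800 × 60 = 59.32800′ → 59′, remainder × 60 = 19.68″

75°07′58″ S, 163°59′20″ W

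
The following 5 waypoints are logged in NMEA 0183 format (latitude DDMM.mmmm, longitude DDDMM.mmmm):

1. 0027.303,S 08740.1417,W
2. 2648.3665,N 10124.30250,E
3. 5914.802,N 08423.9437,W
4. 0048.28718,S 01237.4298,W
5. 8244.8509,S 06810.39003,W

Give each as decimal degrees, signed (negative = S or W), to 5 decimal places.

1. -0.45505, -87.66903
2. 26.80611, 101.40504
3. 59.24670, -84.39906
4. -0.80479, -12.62383
5. -82.74752, -68.17317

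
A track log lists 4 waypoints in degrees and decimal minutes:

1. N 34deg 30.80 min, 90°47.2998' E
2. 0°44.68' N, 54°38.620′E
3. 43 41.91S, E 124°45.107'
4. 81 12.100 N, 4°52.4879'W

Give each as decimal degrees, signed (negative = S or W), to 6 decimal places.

1. 34.513333, 90.788330
2. 0.744667, 54.643667
3. -43.698500, 124.751783
4. 81.201667, -4.874798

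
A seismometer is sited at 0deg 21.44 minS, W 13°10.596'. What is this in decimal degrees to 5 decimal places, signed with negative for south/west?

Latitude: 21.44′ = 0.357333°; total 0.357333
S → negative
Lon: 10.596′ = 0.176600°; total 13.176600
W ⇒ negate

-0.35733, -13.17660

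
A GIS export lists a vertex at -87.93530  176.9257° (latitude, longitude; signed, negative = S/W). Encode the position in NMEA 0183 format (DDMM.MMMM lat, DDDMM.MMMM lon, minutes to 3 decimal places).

8756.118,S / 17655.542,E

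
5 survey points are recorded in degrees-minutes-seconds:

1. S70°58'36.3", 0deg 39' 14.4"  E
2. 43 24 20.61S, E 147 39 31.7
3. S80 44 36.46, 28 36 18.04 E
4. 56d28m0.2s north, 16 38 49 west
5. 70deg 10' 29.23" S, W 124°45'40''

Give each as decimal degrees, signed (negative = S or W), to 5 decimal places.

Point 1:
  Latitude: 70 + 58/60 + 36.3/3600 = 70.976750
  S ⇒ negate
  Longitude: 0° + 39/60 + 14.4/3600 = 0 + 0.650000 + 0.004000 = 0.654000
  E ⇒ keep positive
Point 2:
  Lat: 24′ + 20.61″ = 24.34350′; 43 + 24.34350/60 = 43.405725
  S → negative
  Lon: 39′ + 31.7″ = 39.52833′; 147 + 39.52833/60 = 147.658806
  E → positive
Point 3:
  φ: 44′ + 36.46″ = 44.60767′; 80 + 44.60767/60 = 80.743461
  S ⇒ negate
  Longitude: 36′ + 18.04″ = 36.30067′; 28 + 36.30067/60 = 28.605011
  E → positive
Point 4:
  φ: 28′ + 0.2″ = 28.00333′; 56 + 28.00333/60 = 56.466722
  N → positive
  Longitude: 38′ + 49″ = 38.81667′; 16 + 38.81667/60 = 16.646944
  hemisphere W, so the sign is −
Point 5:
  Lat: 70° + 10/60 + 29.23/3600 = 70 + 0.166667 + 0.008119 = 70.174786
  S ⇒ negate
  λ: 45′ + 40″ = 45.66667′; 124 + 45.66667/60 = 124.761111
  hemisphere W, so the sign is −

1. -70.97675, 0.65400
2. -43.40573, 147.65881
3. -80.74346, 28.60501
4. 56.46672, -16.64694
5. -70.17479, -124.76111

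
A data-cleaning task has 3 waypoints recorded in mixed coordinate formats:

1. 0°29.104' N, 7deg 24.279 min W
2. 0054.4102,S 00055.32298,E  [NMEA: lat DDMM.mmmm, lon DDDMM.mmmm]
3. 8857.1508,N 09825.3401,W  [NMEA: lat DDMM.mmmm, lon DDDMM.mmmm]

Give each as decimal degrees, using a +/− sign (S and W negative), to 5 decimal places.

1. 0.48507, -7.40465
2. -0.90684, 0.92205
3. 88.95251, -98.42234

Point 1:
  Lat: 29.104′ = 0.485067°; total 0.485067
  N → positive
  λ: 24.279′ = 0.404650°; total 7.404650
  W ⇒ negate
Point 2:
  φ: degrees = first 2 digits = 0, minutes = 54.4102; 0 + 54.4102/60 = 0.906837
  S → negative
  λ: split at 3 digits → 000° and 55.32298′; 0 + 55.32298/60 = 0.922050
  E ⇒ keep positive
Point 3:
  Lat: degrees = first 2 digits = 88, minutes = 57.1508; 88 + 57.1508/60 = 88.952513
  N ⇒ keep positive
  λ: degrees = first 3 digits = 98, minutes = 25.3401; 98 + 25.3401/60 = 98.422335
  hemisphere W, so the sign is −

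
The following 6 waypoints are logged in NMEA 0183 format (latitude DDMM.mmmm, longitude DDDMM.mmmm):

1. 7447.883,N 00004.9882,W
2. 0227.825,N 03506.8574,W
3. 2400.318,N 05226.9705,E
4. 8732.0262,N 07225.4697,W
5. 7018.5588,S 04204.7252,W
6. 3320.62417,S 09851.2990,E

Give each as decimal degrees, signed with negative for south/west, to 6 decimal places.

1. 74.798050, -0.083137
2. 2.463750, -35.114290
3. 24.005300, 52.449508
4. 87.533770, -72.424495
5. -70.309313, -42.078753
6. -33.343736, 98.854983

Point 1:
  φ: split at 2 digits → 74° and 47.883′; 74 + 47.883/60 = 74.7980500
  N → positive
  λ: degrees = first 3 digits = 0, minutes = 4.9882; 0 + 4.9882/60 = 0.0831367
  W ⇒ negate
Point 2:
  Lat: split at 2 digits → 02° and 27.825′; 2 + 27.825/60 = 2.4637500
  N → positive
  Lon: degrees = first 3 digits = 35, minutes = 6.8574; 35 + 6.8574/60 = 35.1142900
  hemisphere W, so the sign is −
Point 3:
  Latitude: split at 2 digits → 24° and 0.318′; 24 + 0.318/60 = 24.0053000
  N → positive
  Longitude: split at 3 digits → 052° and 26.9705′; 52 + 26.9705/60 = 52.4495083
  E → positive
Point 4:
  Latitude: degrees = first 2 digits = 87, minutes = 32.0262; 87 + 32.0262/60 = 87.5337700
  N ⇒ keep positive
  Longitude: split at 3 digits → 072° and 25.4697′; 72 + 25.4697/60 = 72.4244950
  W → negative
Point 5:
  Lat: degrees = first 2 digits = 70, minutes = 18.5588; 70 + 18.5588/60 = 70.3093133
  hemisphere S, so the sign is −
  Longitude: degrees = first 3 digits = 42, minutes = 4.7252; 42 + 4.7252/60 = 42.0787533
  W ⇒ negate
Point 6:
  φ: degrees = first 2 digits = 33, minutes = 20.62417; 33 + 20.62417/60 = 33.3437362
  S → negative
  Lon: degrees = first 3 digits = 98, minutes = 51.299; 98 + 51.299/60 = 98.8549833
  E → positive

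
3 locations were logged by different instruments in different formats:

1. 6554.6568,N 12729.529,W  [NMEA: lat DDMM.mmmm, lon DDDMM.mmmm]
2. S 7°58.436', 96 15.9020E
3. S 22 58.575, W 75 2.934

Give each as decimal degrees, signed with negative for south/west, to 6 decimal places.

Point 1:
  Latitude: degrees = first 2 digits = 65, minutes = 54.6568; 65 + 54.6568/60 = 65.9109467
  N ⇒ keep positive
  Longitude: split at 3 digits → 127° and 29.529′; 127 + 29.529/60 = 127.4921500
  W → negative
Point 2:
  Latitude: 58.436′ = 0.973933°; total 7.9739333
  hemisphere S, so the sign is −
  Longitude: 15.902′ = 0.265033°; total 96.2650333
  E → positive
Point 3:
  Lat: 22 + 58.575/60 = 22.9762500
  hemisphere S, so the sign is −
  λ: 2.934′ = 0.048900°; total 75.0489000
  W ⇒ negate

1. 65.910947, -127.492150
2. -7.973933, 96.265033
3. -22.976250, -75.048900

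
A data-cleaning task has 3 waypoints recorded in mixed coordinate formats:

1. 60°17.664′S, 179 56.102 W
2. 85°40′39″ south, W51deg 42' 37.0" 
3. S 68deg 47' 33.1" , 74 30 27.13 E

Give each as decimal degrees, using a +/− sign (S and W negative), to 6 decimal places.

1. -60.294400, -179.935033
2. -85.677500, -51.710278
3. -68.792528, 74.507536

Point 1:
  φ: 60 + 17.664/60 = 60.2944000
  S → negative
  Lon: 179 + 56.102/60 = 179.9350333
  hemisphere W, so the sign is −
Point 2:
  Lat: 40′ + 39″ = 40.65000′; 85 + 40.65000/60 = 85.6775000
  S → negative
  λ: 42′ + 37″ = 42.61667′; 51 + 42.61667/60 = 51.7102778
  W → negative
Point 3:
  Lat: 47′ + 33.1″ = 47.55167′; 68 + 47.55167/60 = 68.7925278
  S → negative
  Lon: 74 + 30/60 + 27.13/3600 = 74.5075361
  E ⇒ keep positive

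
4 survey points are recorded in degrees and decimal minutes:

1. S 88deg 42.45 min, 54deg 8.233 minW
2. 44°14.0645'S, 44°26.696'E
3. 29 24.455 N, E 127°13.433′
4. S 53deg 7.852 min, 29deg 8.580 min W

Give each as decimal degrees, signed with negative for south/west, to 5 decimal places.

Point 1:
  φ: 42.45′ = 0.707500°; total 88.707500
  S ⇒ negate
  Longitude: 8.233′ = 0.137217°; total 54.137217
  W → negative
Point 2:
  Latitude: 14.0645′ = 0.234408°; total 44.234408
  S → negative
  Lon: 26.696′ = 0.444933°; total 44.444933
  E → positive
Point 3:
  Latitude: 24.455′ = 0.407583°; total 29.407583
  N → positive
  Longitude: 127 + 13.433/60 = 127.223883
  E ⇒ keep positive
Point 4:
  Latitude: 53 + 7.852/60 = 53.130867
  S ⇒ negate
  Longitude: 8.58′ = 0.143000°; total 29.143000
  W → negative

1. -88.70750, -54.13722
2. -44.23441, 44.44493
3. 29.40758, 127.22388
4. -53.13087, -29.14300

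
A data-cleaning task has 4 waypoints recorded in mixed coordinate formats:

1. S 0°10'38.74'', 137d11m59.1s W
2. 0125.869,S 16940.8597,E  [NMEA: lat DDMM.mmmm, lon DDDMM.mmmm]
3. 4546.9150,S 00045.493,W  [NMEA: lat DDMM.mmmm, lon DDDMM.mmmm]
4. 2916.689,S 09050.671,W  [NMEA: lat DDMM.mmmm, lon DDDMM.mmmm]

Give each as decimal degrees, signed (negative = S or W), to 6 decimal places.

1. -0.177428, -137.199750
2. -1.431150, 169.680995
3. -45.781917, -0.758217
4. -29.278150, -90.844517

Point 1:
  Latitude: 0 + 10/60 + 38.74/3600 = 0.1774278
  S ⇒ negate
  Longitude: 11′ + 59.1″ = 11.98500′; 137 + 11.98500/60 = 137.1997500
  W → negative
Point 2:
  Latitude: split at 2 digits → 01° and 25.869′; 1 + 25.869/60 = 1.4311500
  S ⇒ negate
  Longitude: split at 3 digits → 169° and 40.8597′; 169 + 40.8597/60 = 169.6809950
  E → positive
Point 3:
  Lat: split at 2 digits → 45° and 46.915′; 45 + 46.915/60 = 45.7819167
  hemisphere S, so the sign is −
  λ: split at 3 digits → 000° and 45.493′; 0 + 45.493/60 = 0.7582167
  W → negative
Point 4:
  Latitude: degrees = first 2 digits = 29, minutes = 16.689; 29 + 16.689/60 = 29.2781500
  S → negative
  λ: split at 3 digits → 090° and 50.671′; 90 + 50.671/60 = 90.8445167
  W ⇒ negate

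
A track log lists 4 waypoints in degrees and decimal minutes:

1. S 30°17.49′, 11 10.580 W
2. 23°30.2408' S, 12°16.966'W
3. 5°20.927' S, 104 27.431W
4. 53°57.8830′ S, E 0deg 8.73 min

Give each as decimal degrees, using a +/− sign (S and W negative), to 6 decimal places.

Point 1:
  φ: 30 + 17.49/60 = 30.2915000
  S → negative
  Lon: 11 + 10.58/60 = 11.1763333
  hemisphere W, so the sign is −
Point 2:
  Lat: 30.2408′ = 0.504013°; total 23.5040133
  hemisphere S, so the sign is −
  Lon: 16.966′ = 0.282767°; total 12.2827667
  W ⇒ negate
Point 3:
  φ: 5 + 20.927/60 = 5.3487833
  S ⇒ negate
  Lon: 27.431′ = 0.457183°; total 104.4571833
  W ⇒ negate
Point 4:
  Latitude: 57.883′ = 0.964717°; total 53.9647167
  hemisphere S, so the sign is −
  Lon: 8.73′ = 0.145500°; total 0.1455000
  E → positive

1. -30.291500, -11.176333
2. -23.504013, -12.282767
3. -5.348783, -104.457183
4. -53.964717, 0.145500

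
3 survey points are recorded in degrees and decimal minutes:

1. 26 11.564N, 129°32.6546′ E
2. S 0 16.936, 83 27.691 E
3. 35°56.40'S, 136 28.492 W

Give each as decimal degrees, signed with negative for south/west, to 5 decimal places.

Point 1:
  φ: 26 + 11.564/60 = 26.192733
  N ⇒ keep positive
  Lon: 129 + 32.6546/60 = 129.544243
  E ⇒ keep positive
Point 2:
  Lat: 0 + 16.936/60 = 0.282267
  S ⇒ negate
  Longitude: 83 + 27.691/60 = 83.461517
  E ⇒ keep positive
Point 3:
  Latitude: 56.4′ = 0.940000°; total 35.940000
  S ⇒ negate
  Lon: 136 + 28.492/60 = 136.474867
  hemisphere W, so the sign is −

1. 26.19273, 129.54424
2. -0.28227, 83.46152
3. -35.94000, -136.47487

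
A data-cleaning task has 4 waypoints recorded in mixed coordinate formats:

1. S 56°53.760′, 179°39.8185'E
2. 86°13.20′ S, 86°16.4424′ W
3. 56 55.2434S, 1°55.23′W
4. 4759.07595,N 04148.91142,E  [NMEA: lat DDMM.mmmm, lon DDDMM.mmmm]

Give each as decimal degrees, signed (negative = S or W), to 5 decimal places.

Point 1:
  Lat: 53.76′ = 0.896000°; total 56.896000
  S → negative
  Longitude: 179 + 39.8185/60 = 179.663642
  E ⇒ keep positive
Point 2:
  φ: 86 + 13.2/60 = 86.220000
  S ⇒ negate
  λ: 16.4424′ = 0.274040°; total 86.274040
  W ⇒ negate
Point 3:
  φ: 55.2434′ = 0.920723°; total 56.920723
  S ⇒ negate
  λ: 55.23′ = 0.920500°; total 1.920500
  hemisphere W, so the sign is −
Point 4:
  φ: split at 2 digits → 47° and 59.07595′; 47 + 59.07595/60 = 47.984599
  N ⇒ keep positive
  Lon: split at 3 digits → 041° and 48.91142′; 41 + 48.91142/60 = 41.815190
  E → positive

1. -56.89600, 179.66364
2. -86.22000, -86.27404
3. -56.92072, -1.92050
4. 47.98460, 41.81519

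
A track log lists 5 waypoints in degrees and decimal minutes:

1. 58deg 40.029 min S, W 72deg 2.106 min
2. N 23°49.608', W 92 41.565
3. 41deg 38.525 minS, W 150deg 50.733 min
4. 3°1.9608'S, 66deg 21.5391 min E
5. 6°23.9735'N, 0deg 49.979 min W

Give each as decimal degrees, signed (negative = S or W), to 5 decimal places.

Point 1:
  Latitude: 40.029′ = 0.667150°; total 58.667150
  S → negative
  Longitude: 2.106′ = 0.035100°; total 72.035100
  W → negative
Point 2:
  Latitude: 49.608′ = 0.826800°; total 23.826800
  N → positive
  Longitude: 41.565′ = 0.692750°; total 92.692750
  hemisphere W, so the sign is −
Point 3:
  Latitude: 38.525′ = 0.642083°; total 41.642083
  S ⇒ negate
  Longitude: 50.733′ = 0.845550°; total 150.845550
  W → negative
Point 4:
  Latitude: 3 + 1.9608/60 = 3.032680
  S → negative
  λ: 21.5391′ = 0.358985°; total 66.358985
  E → positive
Point 5:
  Lat: 23.9735′ = 0.399558°; total 6.399558
  N ⇒ keep positive
  Longitude: 49.979′ = 0.832983°; total 0.832983
  W → negative

1. -58.66715, -72.03510
2. 23.82680, -92.69275
3. -41.64208, -150.84555
4. -3.03268, 66.35899
5. 6.39956, -0.83298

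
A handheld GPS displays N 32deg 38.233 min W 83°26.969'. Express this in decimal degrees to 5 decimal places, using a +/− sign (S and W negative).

φ: 38.233′ = 0.637217°; total 32.637217
N → positive
λ: 83 + 26.969/60 = 83.449483
W ⇒ negate

32.63722, -83.44948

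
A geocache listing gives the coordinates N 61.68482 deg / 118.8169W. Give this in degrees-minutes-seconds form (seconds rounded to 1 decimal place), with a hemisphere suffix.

61°41′5.4″ N, 118°49′0.8″ W

Latitude: 0.684820° → 41.08920′; 0.08920 × 60 = 5.352″
Lon: 0.816900° → 49.01400′; 0.01400 × 60 = 0.840″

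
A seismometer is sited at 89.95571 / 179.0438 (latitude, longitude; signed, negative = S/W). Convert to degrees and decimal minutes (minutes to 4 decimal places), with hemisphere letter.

89° 57.3426′ N, 179° 2.6280′ E

φ: 89° + 0.955710 × 60 = 89° 57.342600′
Longitude: minutes = (179.043800 − 179) × 60 = 2.628000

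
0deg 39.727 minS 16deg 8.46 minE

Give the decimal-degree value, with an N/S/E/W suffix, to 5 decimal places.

0.66212° S, 16.14100° E

Latitude: 0 + 39.727/60 = 0.662117
Longitude: 8.46′ = 0.141000°; total 16.141000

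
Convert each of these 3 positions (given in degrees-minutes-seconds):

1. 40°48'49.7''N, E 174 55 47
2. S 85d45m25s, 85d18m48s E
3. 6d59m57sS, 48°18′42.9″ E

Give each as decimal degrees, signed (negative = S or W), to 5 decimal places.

1. 40.81381, 174.92972
2. -85.75694, 85.31333
3. -6.99917, 48.31192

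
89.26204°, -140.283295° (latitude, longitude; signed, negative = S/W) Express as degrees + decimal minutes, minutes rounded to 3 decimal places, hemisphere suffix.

φ: 89° + 0.262040 × 60 = 89° 15.72240′
Longitude is negative → W; |value| = 140.283295
Lon: fractional part 0.283295 → 16.99770 minutes

89° 15.722′ N, 140° 16.998′ W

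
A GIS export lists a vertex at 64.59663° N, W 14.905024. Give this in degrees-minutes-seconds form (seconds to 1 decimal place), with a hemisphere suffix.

Latitude: whole degrees 64; 35.79780′ → 35′ and 47.868″
Lon: whole degrees 14; 54.30144′ → 54′ and 18.086″

64°35′47.9″ N, 14°54′18.1″ W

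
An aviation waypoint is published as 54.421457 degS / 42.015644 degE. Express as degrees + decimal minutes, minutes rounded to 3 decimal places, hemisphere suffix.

54° 25.287′ S, 42° 0.939′ E

Lat: minutes = (54.421457 − 54) × 60 = 25.28742
λ: fractional part 0.015644 → 0.93864 minutes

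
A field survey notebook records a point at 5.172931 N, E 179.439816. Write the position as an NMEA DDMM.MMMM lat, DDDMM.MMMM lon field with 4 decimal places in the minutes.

Latitude: 5° + 0.172931 × 60 = 5° 10.375860′
λ: fractional part 0.439816 → 26.388960 minutes

0510.3759,N / 17926.3890,E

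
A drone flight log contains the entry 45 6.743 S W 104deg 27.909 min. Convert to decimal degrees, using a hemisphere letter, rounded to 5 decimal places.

45.11238° S, 104.46515° W

φ: 45 + 6.743/60 = 45.112383
λ: 104 + 27.909/60 = 104.465150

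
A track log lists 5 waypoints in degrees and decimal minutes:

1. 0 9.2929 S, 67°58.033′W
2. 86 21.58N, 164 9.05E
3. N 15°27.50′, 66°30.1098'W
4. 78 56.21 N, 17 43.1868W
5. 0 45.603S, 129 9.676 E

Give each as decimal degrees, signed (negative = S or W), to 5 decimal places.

Point 1:
  φ: 9.2929′ = 0.154882°; total 0.154882
  S → negative
  λ: 58.033′ = 0.967217°; total 67.967217
  W ⇒ negate
Point 2:
  φ: 86 + 21.58/60 = 86.359667
  N ⇒ keep positive
  λ: 164 + 9.05/60 = 164.150833
  E → positive
Point 3:
  Latitude: 15 + 27.5/60 = 15.458333
  N → positive
  Longitude: 66 + 30.1098/60 = 66.501830
  hemisphere W, so the sign is −
Point 4:
  φ: 56.21′ = 0.936833°; total 78.936833
  N ⇒ keep positive
  Longitude: 17 + 43.1868/60 = 17.719780
  hemisphere W, so the sign is −
Point 5:
  φ: 0 + 45.603/60 = 0.760050
  S ⇒ negate
  λ: 129 + 9.676/60 = 129.161267
  E → positive

1. -0.15488, -67.96722
2. 86.35967, 164.15083
3. 15.45833, -66.50183
4. 78.93683, -17.71978
5. -0.76005, 129.16127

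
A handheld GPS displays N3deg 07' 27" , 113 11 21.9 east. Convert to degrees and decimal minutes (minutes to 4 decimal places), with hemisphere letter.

3° 7.4500′ N, 113° 11.3650′ E

Latitude: 7 + 27/60 = 7.450000′
Longitude: seconds/60 = 0.36500; minutes = 11 + 0.36500 = 11.365000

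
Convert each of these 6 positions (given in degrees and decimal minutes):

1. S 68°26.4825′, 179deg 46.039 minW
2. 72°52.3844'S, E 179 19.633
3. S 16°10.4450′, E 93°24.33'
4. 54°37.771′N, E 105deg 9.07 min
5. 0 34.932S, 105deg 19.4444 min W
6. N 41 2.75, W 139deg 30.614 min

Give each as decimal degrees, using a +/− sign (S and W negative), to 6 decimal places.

1. -68.441375, -179.767317
2. -72.873073, 179.327217
3. -16.174083, 93.405500
4. 54.629517, 105.151167
5. -0.582200, -105.324073
6. 41.045833, -139.510233

Point 1:
  φ: 26.4825′ = 0.441375°; total 68.4413750
  S → negative
  Longitude: 46.039′ = 0.767317°; total 179.7673167
  W ⇒ negate
Point 2:
  Lat: 72 + 52.3844/60 = 72.8730733
  S ⇒ negate
  Lon: 19.633′ = 0.327217°; total 179.3272167
  E ⇒ keep positive
Point 3:
  φ: 16 + 10.445/60 = 16.1740833
  S ⇒ negate
  Lon: 24.33′ = 0.405500°; total 93.4055000
  E → positive
Point 4:
  Latitude: 37.771′ = 0.629517°; total 54.6295167
  N ⇒ keep positive
  Lon: 105 + 9.07/60 = 105.1511667
  E → positive
Point 5:
  φ: 0 + 34.932/60 = 0.5822000
  S → negative
  Longitude: 105 + 19.4444/60 = 105.3240733
  W → negative
Point 6:
  Lat: 2.75′ = 0.045833°; total 41.0458333
  N ⇒ keep positive
  λ: 30.614′ = 0.510233°; total 139.5102333
  W → negative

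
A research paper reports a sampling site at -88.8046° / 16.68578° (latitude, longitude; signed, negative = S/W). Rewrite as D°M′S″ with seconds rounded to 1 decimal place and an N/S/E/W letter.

Latitude is negative → S; |value| = 88.804600
Lat: whole degrees 88; 48.27600′ → 48′ and 16.560″
Longitude: 0.685780° → 41.14680′; 0.14680 × 60 = 8.808″

88°48′16.6″ S, 16°41′8.8″ E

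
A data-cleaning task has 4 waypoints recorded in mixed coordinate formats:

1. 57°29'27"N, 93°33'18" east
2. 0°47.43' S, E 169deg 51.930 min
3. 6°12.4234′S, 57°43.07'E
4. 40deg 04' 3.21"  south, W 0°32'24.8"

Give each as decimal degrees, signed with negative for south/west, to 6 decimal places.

Point 1:
  Lat: 29′ + 27″ = 29.45000′; 57 + 29.45000/60 = 57.4908333
  N → positive
  Longitude: 33′ + 18″ = 33.30000′; 93 + 33.30000/60 = 93.5550000
  E ⇒ keep positive
Point 2:
  Lat: 47.43′ = 0.790500°; total 0.7905000
  S → negative
  Lon: 51.93′ = 0.865500°; total 169.8655000
  E → positive
Point 3:
  Lat: 6 + 12.4234/60 = 6.2070567
  S ⇒ negate
  Lon: 43.07′ = 0.717833°; total 57.7178333
  E → positive
Point 4:
  Lat: 4′ + 3.21″ = 4.05350′; 40 + 4.05350/60 = 40.0675583
  hemisphere S, so the sign is −
  Lon: 0° + 32/60 + 24.8/3600 = 0 + 0.533333 + 0.006889 = 0.5402222
  W ⇒ negate

1. 57.490833, 93.555000
2. -0.790500, 169.865500
3. -6.207057, 57.717833
4. -40.067558, -0.540222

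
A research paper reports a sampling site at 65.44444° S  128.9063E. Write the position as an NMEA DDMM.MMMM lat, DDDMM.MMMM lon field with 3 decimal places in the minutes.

6526.666,S / 12854.378,E

φ: minutes = (65.444440 − 65) × 60 = 26.66640
Lon: fractional part 0.906300 → 54.37800 minutes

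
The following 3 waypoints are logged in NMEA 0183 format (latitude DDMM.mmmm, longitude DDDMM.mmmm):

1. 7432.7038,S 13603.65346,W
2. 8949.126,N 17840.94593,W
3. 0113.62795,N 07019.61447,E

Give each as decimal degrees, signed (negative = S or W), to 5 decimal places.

Point 1:
  Latitude: degrees = first 2 digits = 74, minutes = 32.7038; 74 + 32.7038/60 = 74.545063
  S ⇒ negate
  λ: split at 3 digits → 136° and 3.65346′; 136 + 3.65346/60 = 136.060891
  W → negative
Point 2:
  Lat: degrees = first 2 digits = 89, minutes = 49.126; 89 + 49.126/60 = 89.818767
  N ⇒ keep positive
  Longitude: degrees = first 3 digits = 178, minutes = 40.94593; 178 + 40.94593/60 = 178.682432
  W ⇒ negate
Point 3:
  φ: split at 2 digits → 01° and 13.62795′; 1 + 13.62795/60 = 1.227133
  N ⇒ keep positive
  Lon: split at 3 digits → 070° and 19.61447′; 70 + 19.61447/60 = 70.326908
  E ⇒ keep positive

1. -74.54506, -136.06089
2. 89.81877, -178.68243
3. 1.22713, 70.32691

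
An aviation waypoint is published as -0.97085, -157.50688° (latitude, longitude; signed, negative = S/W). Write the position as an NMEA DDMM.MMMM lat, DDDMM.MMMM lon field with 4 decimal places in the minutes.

0058.2510,S / 15730.4128,W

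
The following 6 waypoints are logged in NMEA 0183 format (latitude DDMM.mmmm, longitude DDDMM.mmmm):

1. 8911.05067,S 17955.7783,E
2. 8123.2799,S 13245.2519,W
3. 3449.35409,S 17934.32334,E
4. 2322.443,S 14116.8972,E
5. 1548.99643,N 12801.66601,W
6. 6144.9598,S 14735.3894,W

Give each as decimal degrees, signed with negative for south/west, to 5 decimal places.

1. -89.18418, 179.92964
2. -81.38800, -132.75420
3. -34.82257, 179.57206
4. -23.37405, 141.28162
5. 15.81661, -128.02777
6. -61.74933, -147.58982

Point 1:
  φ: degrees = first 2 digits = 89, minutes = 11.05067; 89 + 11.05067/60 = 89.184178
  S → negative
  Longitude: split at 3 digits → 179° and 55.7783′; 179 + 55.7783/60 = 179.929638
  E ⇒ keep positive
Point 2:
  Lat: split at 2 digits → 81° and 23.2799′; 81 + 23.2799/60 = 81.387998
  S → negative
  λ: split at 3 digits → 132° and 45.2519′; 132 + 45.2519/60 = 132.754198
  W → negative
Point 3:
  φ: degrees = first 2 digits = 34, minutes = 49.35409; 34 + 49.35409/60 = 34.822568
  hemisphere S, so the sign is −
  λ: degrees = first 3 digits = 179, minutes = 34.32334; 179 + 34.32334/60 = 179.572056
  E → positive
Point 4:
  φ: degrees = first 2 digits = 23, minutes = 22.443; 23 + 22.443/60 = 23.374050
  S ⇒ negate
  Lon: split at 3 digits → 141° and 16.8972′; 141 + 16.8972/60 = 141.281620
  E → positive
Point 5:
  Latitude: degrees = first 2 digits = 15, minutes = 48.99643; 15 + 48.99643/60 = 15.816607
  N → positive
  Longitude: split at 3 digits → 128° and 1.66601′; 128 + 1.66601/60 = 128.027767
  W ⇒ negate
Point 6:
  Lat: split at 2 digits → 61° and 44.9598′; 61 + 44.9598/60 = 61.749330
  S → negative
  Lon: split at 3 digits → 147° and 35.3894′; 147 + 35.3894/60 = 147.589823
  hemisphere W, so the sign is −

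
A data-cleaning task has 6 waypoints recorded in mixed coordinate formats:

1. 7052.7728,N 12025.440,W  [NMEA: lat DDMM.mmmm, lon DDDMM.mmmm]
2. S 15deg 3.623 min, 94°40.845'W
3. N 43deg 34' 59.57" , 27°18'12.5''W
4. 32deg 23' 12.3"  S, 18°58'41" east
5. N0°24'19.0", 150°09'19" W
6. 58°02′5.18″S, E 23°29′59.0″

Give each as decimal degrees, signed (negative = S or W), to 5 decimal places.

1. 70.87955, -120.42400
2. -15.06038, -94.68075
3. 43.58321, -27.30347
4. -32.38675, 18.97806
5. 0.40528, -150.15528
6. -58.03477, 23.49972

Point 1:
  Lat: degrees = first 2 digits = 70, minutes = 52.7728; 70 + 52.7728/60 = 70.879547
  N ⇒ keep positive
  Longitude: split at 3 digits → 120° and 25.44′; 120 + 25.44/60 = 120.424000
  W → negative
Point 2:
  Latitude: 3.623′ = 0.060383°; total 15.060383
  S ⇒ negate
  Longitude: 94 + 40.845/60 = 94.680750
  W → negative
Point 3:
  Latitude: 43 + 34/60 + 59.57/3600 = 43.583214
  N → positive
  λ: 27 + 18/60 + 12.5/3600 = 27.303472
  W ⇒ negate
Point 4:
  φ: 23′ + 12.3″ = 23.20500′; 32 + 23.20500/60 = 32.386750
  S → negative
  Longitude: 58′ + 41″ = 58.68333′; 18 + 58.68333/60 = 18.978056
  E → positive
Point 5:
  Lat: 0 + 24/60 + 19/3600 = 0.405278
  N ⇒ keep positive
  Longitude: 150 + 9/60 + 19/3600 = 150.155278
  W → negative
Point 6:
  Latitude: 58° + 2/60 + 5.18/3600 = 58 + 0.033333 + 0.001439 = 58.034772
  S → negative
  Longitude: 29′ + 59″ = 29.98333′; 23 + 29.98333/60 = 23.499722
  E ⇒ keep positive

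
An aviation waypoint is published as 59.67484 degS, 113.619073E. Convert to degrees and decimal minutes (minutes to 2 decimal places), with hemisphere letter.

φ: 59° + 0.674840 × 60 = 59° 40.4904′
λ: minutes = (113.619073 − 113) × 60 = 37.1444

59° 40.49′ S, 113° 37.14′ E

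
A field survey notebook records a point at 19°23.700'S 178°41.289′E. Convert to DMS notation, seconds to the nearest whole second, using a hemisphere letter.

19°23′42″ S, 178°41′17″ E

Latitude: 23.70000′ → 23′ and 0.70000 × 60 = 42.00″
Lon: 41.28900′ → 41′ and 0.28900 × 60 = 17.34″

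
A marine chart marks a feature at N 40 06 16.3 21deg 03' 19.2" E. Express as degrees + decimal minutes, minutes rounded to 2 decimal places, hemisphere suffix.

40° 6.27′ N, 21° 3.32′ E

Lat: 6 + 16.3/60 = 6.2717′
λ: 3 + 19.2/60 = 3.3200′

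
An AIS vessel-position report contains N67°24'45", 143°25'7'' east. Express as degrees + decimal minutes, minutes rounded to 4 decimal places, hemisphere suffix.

67° 24.7500′ N, 143° 25.1167′ E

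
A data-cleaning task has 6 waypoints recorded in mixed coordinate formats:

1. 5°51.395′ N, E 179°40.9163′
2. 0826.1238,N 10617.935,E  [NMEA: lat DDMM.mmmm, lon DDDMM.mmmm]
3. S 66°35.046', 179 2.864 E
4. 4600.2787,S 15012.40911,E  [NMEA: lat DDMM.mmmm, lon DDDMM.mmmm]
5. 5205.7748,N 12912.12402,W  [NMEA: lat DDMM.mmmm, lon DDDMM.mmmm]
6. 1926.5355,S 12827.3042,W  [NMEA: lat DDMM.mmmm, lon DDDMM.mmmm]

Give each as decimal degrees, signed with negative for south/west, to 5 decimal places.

1. 5.85658, 179.68194
2. 8.43540, 106.29892
3. -66.58410, 179.04773
4. -46.00465, 150.20682
5. 52.09625, -129.20207
6. -19.44226, -128.45507

Point 1:
  Latitude: 51.395′ = 0.856583°; total 5.856583
  N ⇒ keep positive
  Lon: 179 + 40.9163/60 = 179.681938
  E ⇒ keep positive
Point 2:
  Latitude: split at 2 digits → 08° and 26.1238′; 8 + 26.1238/60 = 8.435397
  N → positive
  Lon: split at 3 digits → 106° and 17.935′; 106 + 17.935/60 = 106.298917
  E ⇒ keep positive
Point 3:
  Latitude: 35.046′ = 0.584100°; total 66.584100
  S → negative
  Lon: 2.864′ = 0.047733°; total 179.047733
  E ⇒ keep positive
Point 4:
  Latitude: split at 2 digits → 46° and 0.2787′; 46 + 0.2787/60 = 46.004645
  S → negative
  λ: split at 3 digits → 150° and 12.40911′; 150 + 12.40911/60 = 150.206819
  E ⇒ keep positive
Point 5:
  Lat: degrees = first 2 digits = 52, minutes = 5.7748; 52 + 5.7748/60 = 52.096247
  N → positive
  Lon: split at 3 digits → 129° and 12.12402′; 129 + 12.12402/60 = 129.202067
  W → negative
Point 6:
  Lat: split at 2 digits → 19° and 26.5355′; 19 + 26.5355/60 = 19.442258
  S → negative
  Longitude: split at 3 digits → 128° and 27.3042′; 128 + 27.3042/60 = 128.455070
  W → negative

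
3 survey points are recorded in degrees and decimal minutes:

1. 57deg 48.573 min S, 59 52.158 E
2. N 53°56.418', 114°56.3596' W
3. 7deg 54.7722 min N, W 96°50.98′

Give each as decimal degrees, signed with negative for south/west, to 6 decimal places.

Point 1:
  φ: 48.573′ = 0.809550°; total 57.8095500
  hemisphere S, so the sign is −
  Longitude: 52.158′ = 0.869300°; total 59.8693000
  E → positive
Point 2:
  Latitude: 53 + 56.418/60 = 53.9403000
  N ⇒ keep positive
  Longitude: 56.3596′ = 0.939327°; total 114.9393267
  W → negative
Point 3:
  φ: 7 + 54.7722/60 = 7.9128700
  N → positive
  λ: 50.98′ = 0.849667°; total 96.8496667
  W → negative

1. -57.809550, 59.869300
2. 53.940300, -114.939327
3. 7.912870, -96.849667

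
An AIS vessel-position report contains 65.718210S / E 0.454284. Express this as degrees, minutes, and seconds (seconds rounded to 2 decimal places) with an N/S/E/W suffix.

Lat: whole degrees 65; 43.09260′ → 43′ and 5.5560″
λ: 0.454284° → 27.25704′; 0.25704 × 60 = 15.4224″

65°43′5.56″ S, 0°27′15.42″ E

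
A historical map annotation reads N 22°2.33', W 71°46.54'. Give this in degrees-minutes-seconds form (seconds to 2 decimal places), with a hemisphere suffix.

22°02′19.80″ N, 71°46′32.40″ W

φ: fractional minutes 0.33000 × 60 = 19.8000″
Lon: 46.54000′ → 46′ and 0.54000 × 60 = 32.4000″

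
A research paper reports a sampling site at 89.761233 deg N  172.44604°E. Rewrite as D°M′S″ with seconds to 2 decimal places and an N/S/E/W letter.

89°45′40.44″ N, 172°26′45.74″ E

φ: 0.761233° → 45.67398′; 0.67398 × 60 = 40.4388″
Lon: 0.446040 × 60 = 26.76240′ → 26′, remainder × 60 = 45.7440″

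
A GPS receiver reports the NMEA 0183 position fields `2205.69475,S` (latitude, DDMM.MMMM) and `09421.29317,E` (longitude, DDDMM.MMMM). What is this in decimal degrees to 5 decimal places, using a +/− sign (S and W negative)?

-22.09491, 94.35489

Latitude: degrees = first 2 digits = 22, minutes = 5.69475; 22 + 5.69475/60 = 22.094913
S ⇒ negate
Longitude: split at 3 digits → 094° and 21.29317′; 94 + 21.29317/60 = 94.354886
E ⇒ keep positive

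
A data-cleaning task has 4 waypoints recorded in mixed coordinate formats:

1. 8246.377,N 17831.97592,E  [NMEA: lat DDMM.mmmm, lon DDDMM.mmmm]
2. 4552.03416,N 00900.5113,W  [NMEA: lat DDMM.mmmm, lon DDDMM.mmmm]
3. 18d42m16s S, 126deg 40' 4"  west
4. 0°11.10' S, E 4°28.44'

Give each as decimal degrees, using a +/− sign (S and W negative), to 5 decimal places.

1. 82.77295, 178.53293
2. 45.86724, -9.00852
3. -18.70444, -126.66778
4. -0.18500, 4.47400

Point 1:
  Latitude: degrees = first 2 digits = 82, minutes = 46.377; 82 + 46.377/60 = 82.772950
  N → positive
  Longitude: degrees = first 3 digits = 178, minutes = 31.97592; 178 + 31.97592/60 = 178.532932
  E ⇒ keep positive
Point 2:
  Latitude: split at 2 digits → 45° and 52.03416′; 45 + 52.03416/60 = 45.867236
  N ⇒ keep positive
  λ: degrees = first 3 digits = 9, minutes = 0.5113; 9 + 0.5113/60 = 9.008522
  W ⇒ negate
Point 3:
  φ: 18 + 42/60 + 16/3600 = 18.704444
  S → negative
  Lon: 126° + 40/60 + 4/3600 = 126 + 0.666667 + 0.001111 = 126.667778
  W ⇒ negate
Point 4:
  φ: 11.1′ = 0.185000°; total 0.185000
  S ⇒ negate
  Lon: 28.44′ = 0.474000°; total 4.474000
  E → positive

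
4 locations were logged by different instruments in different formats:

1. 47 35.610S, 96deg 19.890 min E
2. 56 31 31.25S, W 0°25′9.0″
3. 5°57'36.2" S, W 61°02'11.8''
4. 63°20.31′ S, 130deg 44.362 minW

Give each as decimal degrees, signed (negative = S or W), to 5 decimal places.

1. -47.59350, 96.33150
2. -56.52535, -0.41917
3. -5.96006, -61.03661
4. -63.33850, -130.73937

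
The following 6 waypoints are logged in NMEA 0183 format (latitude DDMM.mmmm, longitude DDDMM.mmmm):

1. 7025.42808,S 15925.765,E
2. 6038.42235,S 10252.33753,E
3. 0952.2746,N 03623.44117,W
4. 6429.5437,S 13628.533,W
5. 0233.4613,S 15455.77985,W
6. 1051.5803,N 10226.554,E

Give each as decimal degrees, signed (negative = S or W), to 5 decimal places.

Point 1:
  Latitude: split at 2 digits → 70° and 25.42808′; 70 + 25.42808/60 = 70.423801
  hemisphere S, so the sign is −
  Lon: split at 3 digits → 159° and 25.765′; 159 + 25.765/60 = 159.429417
  E ⇒ keep positive
Point 2:
  Latitude: split at 2 digits → 60° and 38.42235′; 60 + 38.42235/60 = 60.640373
  S → negative
  Longitude: degrees = first 3 digits = 102, minutes = 52.33753; 102 + 52.33753/60 = 102.872292
  E → positive
Point 3:
  φ: split at 2 digits → 09° and 52.2746′; 9 + 52.2746/60 = 9.871243
  N → positive
  λ: split at 3 digits → 036° and 23.44117′; 36 + 23.44117/60 = 36.390686
  W → negative
Point 4:
  Latitude: degrees = first 2 digits = 64, minutes = 29.5437; 64 + 29.5437/60 = 64.492395
  S → negative
  Lon: degrees = first 3 digits = 136, minutes = 28.533; 136 + 28.533/60 = 136.475550
  W → negative
Point 5:
  Lat: split at 2 digits → 02° and 33.4613′; 2 + 33.4613/60 = 2.557688
  S → negative
  Longitude: degrees = first 3 digits = 154, minutes = 55.77985; 154 + 55.77985/60 = 154.929664
  W ⇒ negate
Point 6:
  Lat: degrees = first 2 digits = 10, minutes = 51.5803; 10 + 51.5803/60 = 10.859672
  N ⇒ keep positive
  Longitude: degrees = first 3 digits = 102, minutes = 26.554; 102 + 26.554/60 = 102.442567
  E ⇒ keep positive

1. -70.42380, 159.42942
2. -60.64037, 102.87229
3. 9.87124, -36.39069
4. -64.49240, -136.47555
5. -2.55769, -154.92966
6. 10.85967, 102.44257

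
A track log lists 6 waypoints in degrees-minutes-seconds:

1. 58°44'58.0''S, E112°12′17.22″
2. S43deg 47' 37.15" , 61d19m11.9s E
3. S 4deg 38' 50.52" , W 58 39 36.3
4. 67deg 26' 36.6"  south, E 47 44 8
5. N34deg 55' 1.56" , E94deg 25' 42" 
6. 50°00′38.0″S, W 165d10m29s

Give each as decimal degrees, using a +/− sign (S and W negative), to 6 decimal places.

1. -58.749444, 112.204783
2. -43.793653, 61.319972
3. -4.647367, -58.660083
4. -67.443500, 47.735556
5. 34.917100, 94.428333
6. -50.010556, -165.174722

Point 1:
  Latitude: 58 + 44/60 + 58/3600 = 58.7494444
  S → negative
  Longitude: 112 + 12/60 + 17.22/3600 = 112.2047833
  E → positive
Point 2:
  Latitude: 47′ + 37.15″ = 47.61917′; 43 + 47.61917/60 = 43.7936528
  S ⇒ negate
  λ: 19′ + 11.9″ = 19.19833′; 61 + 19.19833/60 = 61.3199722
  E → positive
Point 3:
  Lat: 4° + 38/60 + 50.52/3600 = 4 + 0.633333 + 0.014033 = 4.6473667
  S ⇒ negate
  Longitude: 58 + 39/60 + 36.3/3600 = 58.6600833
  W ⇒ negate
Point 4:
  φ: 67° + 26/60 + 36.6/3600 = 67 + 0.433333 + 0.010167 = 67.4435000
  S → negative
  λ: 44′ + 8″ = 44.13333′; 47 + 44.13333/60 = 47.7355556
  E → positive
Point 5:
  Lat: 34 + 55/60 + 1.56/3600 = 34.9171000
  N ⇒ keep positive
  λ: 94 + 25/60 + 42/3600 = 94.4283333
  E → positive
Point 6:
  φ: 0′ + 38″ = 0.63333′; 50 + 0.63333/60 = 50.0105556
  hemisphere S, so the sign is −
  Longitude: 165 + 10/60 + 29/3600 = 165.1747222
  hemisphere W, so the sign is −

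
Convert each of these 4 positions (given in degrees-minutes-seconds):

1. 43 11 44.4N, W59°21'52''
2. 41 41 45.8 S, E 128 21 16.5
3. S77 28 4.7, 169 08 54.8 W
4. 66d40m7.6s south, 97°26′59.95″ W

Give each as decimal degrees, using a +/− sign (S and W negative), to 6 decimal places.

1. 43.195667, -59.364444
2. -41.696056, 128.354583
3. -77.467972, -169.148556
4. -66.668778, -97.449986

Point 1:
  Latitude: 43 + 11/60 + 44.4/3600 = 43.1956667
  N → positive
  Longitude: 59° + 21/60 + 52/3600 = 59 + 0.350000 + 0.014444 = 59.3644444
  hemisphere W, so the sign is −
Point 2:
  φ: 41° + 41/60 + 45.8/3600 = 41 + 0.683333 + 0.012722 = 41.6960556
  hemisphere S, so the sign is −
  λ: 128 + 21/60 + 16.5/3600 = 128.3545833
  E ⇒ keep positive
Point 3:
  φ: 77 + 28/60 + 4.7/3600 = 77.4679722
  S ⇒ negate
  Lon: 169° + 8/60 + 54.8/3600 = 169 + 0.133333 + 0.015222 = 169.1485556
  W ⇒ negate
Point 4:
  φ: 40′ + 7.6″ = 40.12667′; 66 + 40.12667/60 = 66.6687778
  S → negative
  Longitude: 97 + 26/60 + 59.95/3600 = 97.4499861
  W → negative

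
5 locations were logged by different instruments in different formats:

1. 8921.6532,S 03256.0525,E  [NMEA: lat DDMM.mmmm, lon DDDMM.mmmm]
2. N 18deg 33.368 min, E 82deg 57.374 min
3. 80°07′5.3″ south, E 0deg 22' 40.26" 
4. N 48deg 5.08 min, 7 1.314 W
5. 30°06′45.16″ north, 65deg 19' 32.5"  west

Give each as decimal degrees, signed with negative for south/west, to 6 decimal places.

1. -89.360887, 32.934208
2. 18.556133, 82.956233
3. -80.118139, 0.377850
4. 48.084667, -7.021900
5. 30.112544, -65.325694

Point 1:
  Lat: split at 2 digits → 89° and 21.6532′; 89 + 21.6532/60 = 89.3608867
  S ⇒ negate
  Lon: split at 3 digits → 032° and 56.0525′; 32 + 56.0525/60 = 32.9342083
  E ⇒ keep positive
Point 2:
  Lat: 18 + 33.368/60 = 18.5561333
  N ⇒ keep positive
  λ: 82 + 57.374/60 = 82.9562333
  E ⇒ keep positive
Point 3:
  φ: 80° + 7/60 + 5.3/3600 = 80 + 0.116667 + 0.001472 = 80.1181389
  S ⇒ negate
  Longitude: 22′ + 40.26″ = 22.67100′; 0 + 22.67100/60 = 0.3778500
  E ⇒ keep positive
Point 4:
  Lat: 5.08′ = 0.084667°; total 48.0846667
  N → positive
  Lon: 1.314′ = 0.021900°; total 7.0219000
  W ⇒ negate
Point 5:
  Latitude: 30° + 6/60 + 45.16/3600 = 30 + 0.100000 + 0.012544 = 30.1125444
  N → positive
  Longitude: 19′ + 32.5″ = 19.54167′; 65 + 19.54167/60 = 65.3256944
  hemisphere W, so the sign is −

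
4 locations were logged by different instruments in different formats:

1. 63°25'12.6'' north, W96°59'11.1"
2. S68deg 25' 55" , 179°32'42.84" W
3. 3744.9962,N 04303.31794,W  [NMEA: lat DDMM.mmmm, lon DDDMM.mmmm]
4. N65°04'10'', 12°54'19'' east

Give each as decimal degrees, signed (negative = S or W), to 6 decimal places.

1. 63.420167, -96.986417
2. -68.431944, -179.545233
3. 37.749937, -43.055299
4. 65.069444, 12.905278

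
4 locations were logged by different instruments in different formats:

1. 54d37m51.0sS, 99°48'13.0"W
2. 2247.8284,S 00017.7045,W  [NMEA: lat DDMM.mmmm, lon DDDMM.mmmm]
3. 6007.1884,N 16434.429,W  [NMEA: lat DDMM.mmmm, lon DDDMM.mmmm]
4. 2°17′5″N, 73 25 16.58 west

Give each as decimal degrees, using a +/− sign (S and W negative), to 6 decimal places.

1. -54.630833, -99.803611
2. -22.797140, -0.295075
3. 60.119807, -164.573817
4. 2.284722, -73.421272

Point 1:
  φ: 37′ + 51″ = 37.85000′; 54 + 37.85000/60 = 54.6308333
  S ⇒ negate
  λ: 48′ + 13″ = 48.21667′; 99 + 48.21667/60 = 99.8036111
  W → negative
Point 2:
  Latitude: degrees = first 2 digits = 22, minutes = 47.8284; 22 + 47.8284/60 = 22.7971400
  S ⇒ negate
  λ: degrees = first 3 digits = 0, minutes = 17.7045; 0 + 17.7045/60 = 0.2950750
  W ⇒ negate
Point 3:
  Latitude: split at 2 digits → 60° and 7.1884′; 60 + 7.1884/60 = 60.1198067
  N → positive
  Lon: degrees = first 3 digits = 164, minutes = 34.429; 164 + 34.429/60 = 164.5738167
  hemisphere W, so the sign is −
Point 4:
  φ: 2° + 17/60 + 5/3600 = 2 + 0.283333 + 0.001389 = 2.2847222
  N → positive
  Longitude: 73 + 25/60 + 16.58/3600 = 73.4212722
  W → negative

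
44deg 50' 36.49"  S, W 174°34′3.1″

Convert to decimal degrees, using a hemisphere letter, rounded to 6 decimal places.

Latitude: 50′ + 36.49″ = 50.60817′; 44 + 50.60817/60 = 44.8434694
Lon: 174 + 34/60 + 3.1/3600 = 174.5675278

44.843469° S, 174.567528° W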